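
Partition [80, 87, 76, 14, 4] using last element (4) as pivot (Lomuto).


Pivot: 4
Place pivot at 0: [4, 87, 76, 14, 80]

Partitioned: [4, 87, 76, 14, 80]


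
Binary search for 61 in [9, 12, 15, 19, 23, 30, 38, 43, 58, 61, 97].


Step 1: lo=0, hi=10, mid=5, val=30
Step 2: lo=6, hi=10, mid=8, val=58
Step 3: lo=9, hi=10, mid=9, val=61

Found at index 9


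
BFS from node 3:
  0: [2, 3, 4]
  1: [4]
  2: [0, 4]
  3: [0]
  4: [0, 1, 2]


Visit 3, enqueue [0]
Visit 0, enqueue [2, 4]
Visit 2, enqueue []
Visit 4, enqueue [1]
Visit 1, enqueue []

BFS order: [3, 0, 2, 4, 1]


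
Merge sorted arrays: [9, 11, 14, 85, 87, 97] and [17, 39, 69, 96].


Take 9 from A
Take 11 from A
Take 14 from A
Take 17 from B
Take 39 from B
Take 69 from B
Take 85 from A
Take 87 from A
Take 96 from B

Merged: [9, 11, 14, 17, 39, 69, 85, 87, 96, 97]


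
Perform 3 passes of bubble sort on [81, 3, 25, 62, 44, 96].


Initial: [81, 3, 25, 62, 44, 96]
Pass 1: [3, 25, 62, 44, 81, 96] (4 swaps)
Pass 2: [3, 25, 44, 62, 81, 96] (1 swaps)
Pass 3: [3, 25, 44, 62, 81, 96] (0 swaps)

After 3 passes: [3, 25, 44, 62, 81, 96]


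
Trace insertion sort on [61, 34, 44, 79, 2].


Initial: [61, 34, 44, 79, 2]
Insert 34: [34, 61, 44, 79, 2]
Insert 44: [34, 44, 61, 79, 2]
Insert 79: [34, 44, 61, 79, 2]
Insert 2: [2, 34, 44, 61, 79]

Sorted: [2, 34, 44, 61, 79]


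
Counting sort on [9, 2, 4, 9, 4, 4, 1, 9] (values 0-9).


Input: [9, 2, 4, 9, 4, 4, 1, 9]
Counts: [0, 1, 1, 0, 3, 0, 0, 0, 0, 3]

Sorted: [1, 2, 4, 4, 4, 9, 9, 9]


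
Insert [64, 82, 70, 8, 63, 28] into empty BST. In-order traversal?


Insert 64: root
Insert 82: R from 64
Insert 70: R from 64 -> L from 82
Insert 8: L from 64
Insert 63: L from 64 -> R from 8
Insert 28: L from 64 -> R from 8 -> L from 63

In-order: [8, 28, 63, 64, 70, 82]


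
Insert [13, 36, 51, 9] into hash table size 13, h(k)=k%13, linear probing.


Insert 13: h=0 -> slot 0
Insert 36: h=10 -> slot 10
Insert 51: h=12 -> slot 12
Insert 9: h=9 -> slot 9

Table: [13, None, None, None, None, None, None, None, None, 9, 36, None, 51]


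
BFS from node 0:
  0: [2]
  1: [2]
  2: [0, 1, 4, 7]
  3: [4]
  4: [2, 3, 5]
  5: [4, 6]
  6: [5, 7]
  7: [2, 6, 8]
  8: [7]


Visit 0, enqueue [2]
Visit 2, enqueue [1, 4, 7]
Visit 1, enqueue []
Visit 4, enqueue [3, 5]
Visit 7, enqueue [6, 8]
Visit 3, enqueue []
Visit 5, enqueue []
Visit 6, enqueue []
Visit 8, enqueue []

BFS order: [0, 2, 1, 4, 7, 3, 5, 6, 8]


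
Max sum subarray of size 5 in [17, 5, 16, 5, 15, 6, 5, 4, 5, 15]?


[0:5]: 58
[1:6]: 47
[2:7]: 47
[3:8]: 35
[4:9]: 35
[5:10]: 35

Max: 58 at [0:5]


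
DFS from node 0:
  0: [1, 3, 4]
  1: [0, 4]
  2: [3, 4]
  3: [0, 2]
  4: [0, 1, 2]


Visit 0, push [4, 3, 1]
Visit 1, push [4]
Visit 4, push [2]
Visit 2, push [3]
Visit 3, push []

DFS order: [0, 1, 4, 2, 3]


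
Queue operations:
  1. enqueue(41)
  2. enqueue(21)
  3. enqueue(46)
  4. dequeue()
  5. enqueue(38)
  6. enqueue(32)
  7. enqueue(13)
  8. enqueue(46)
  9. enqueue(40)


enqueue(41) -> [41]
enqueue(21) -> [41, 21]
enqueue(46) -> [41, 21, 46]
dequeue()->41, [21, 46]
enqueue(38) -> [21, 46, 38]
enqueue(32) -> [21, 46, 38, 32]
enqueue(13) -> [21, 46, 38, 32, 13]
enqueue(46) -> [21, 46, 38, 32, 13, 46]
enqueue(40) -> [21, 46, 38, 32, 13, 46, 40]

Final queue: [21, 46, 38, 32, 13, 46, 40]


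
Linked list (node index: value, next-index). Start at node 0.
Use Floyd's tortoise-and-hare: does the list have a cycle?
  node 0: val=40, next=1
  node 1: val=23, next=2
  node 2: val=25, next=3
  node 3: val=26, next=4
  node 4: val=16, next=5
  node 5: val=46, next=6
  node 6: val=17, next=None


Floyd's tortoise (slow, +1) and hare (fast, +2):
  init: slow=0, fast=0
  step 1: slow=1, fast=2
  step 2: slow=2, fast=4
  step 3: slow=3, fast=6
  step 4: fast -> None, no cycle

Cycle: no


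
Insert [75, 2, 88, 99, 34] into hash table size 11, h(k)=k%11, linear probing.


Insert 75: h=9 -> slot 9
Insert 2: h=2 -> slot 2
Insert 88: h=0 -> slot 0
Insert 99: h=0, 1 probes -> slot 1
Insert 34: h=1, 2 probes -> slot 3

Table: [88, 99, 2, 34, None, None, None, None, None, 75, None]


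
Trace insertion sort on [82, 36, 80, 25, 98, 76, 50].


Initial: [82, 36, 80, 25, 98, 76, 50]
Insert 36: [36, 82, 80, 25, 98, 76, 50]
Insert 80: [36, 80, 82, 25, 98, 76, 50]
Insert 25: [25, 36, 80, 82, 98, 76, 50]
Insert 98: [25, 36, 80, 82, 98, 76, 50]
Insert 76: [25, 36, 76, 80, 82, 98, 50]
Insert 50: [25, 36, 50, 76, 80, 82, 98]

Sorted: [25, 36, 50, 76, 80, 82, 98]


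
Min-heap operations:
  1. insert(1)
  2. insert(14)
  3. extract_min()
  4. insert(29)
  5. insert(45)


insert(1) -> [1]
insert(14) -> [1, 14]
extract_min()->1, [14]
insert(29) -> [14, 29]
insert(45) -> [14, 29, 45]

Final heap: [14, 29, 45]


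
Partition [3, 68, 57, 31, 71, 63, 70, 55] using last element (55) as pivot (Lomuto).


Pivot: 55
  3 <= 55: advance i (no swap)
  31 <= 55: swap -> [3, 31, 57, 68, 71, 63, 70, 55]
Place pivot at 2: [3, 31, 55, 68, 71, 63, 70, 57]

Partitioned: [3, 31, 55, 68, 71, 63, 70, 57]


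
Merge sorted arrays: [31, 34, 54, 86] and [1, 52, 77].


Take 1 from B
Take 31 from A
Take 34 from A
Take 52 from B
Take 54 from A
Take 77 from B

Merged: [1, 31, 34, 52, 54, 77, 86]


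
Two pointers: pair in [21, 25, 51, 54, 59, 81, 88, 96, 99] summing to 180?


lo=0(21)+hi=8(99)=120
lo=1(25)+hi=8(99)=124
lo=2(51)+hi=8(99)=150
lo=3(54)+hi=8(99)=153
lo=4(59)+hi=8(99)=158
lo=5(81)+hi=8(99)=180

Yes: 81+99=180


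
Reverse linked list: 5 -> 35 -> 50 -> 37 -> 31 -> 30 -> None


Step 1: curr=5, set curr.next=prev(None) | reversed so far: 5
Step 2: curr=35, set curr.next=prev(5) | reversed so far: 35 -> 5
Step 3: curr=50, set curr.next=prev(35) | reversed so far: 50 -> 35 -> 5
Step 4: curr=37, set curr.next=prev(50) | reversed so far: 37 -> 50 -> 35 -> 5
Step 5: curr=31, set curr.next=prev(37) | reversed so far: 31 -> 37 -> 50 -> 35 -> 5
Step 6: curr=30, set curr.next=prev(31) | reversed so far: 30 -> 31 -> 37 -> 50 -> 35 -> 5

30 -> 31 -> 37 -> 50 -> 35 -> 5 -> None


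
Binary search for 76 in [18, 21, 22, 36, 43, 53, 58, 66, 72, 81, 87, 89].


Step 1: lo=0, hi=11, mid=5, val=53
Step 2: lo=6, hi=11, mid=8, val=72
Step 3: lo=9, hi=11, mid=10, val=87
Step 4: lo=9, hi=9, mid=9, val=81

Not found


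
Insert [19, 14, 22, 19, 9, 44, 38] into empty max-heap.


Insert 19: [19]
Insert 14: [19, 14]
Insert 22: [22, 14, 19]
Insert 19: [22, 19, 19, 14]
Insert 9: [22, 19, 19, 14, 9]
Insert 44: [44, 19, 22, 14, 9, 19]
Insert 38: [44, 19, 38, 14, 9, 19, 22]

Final heap: [44, 19, 38, 14, 9, 19, 22]


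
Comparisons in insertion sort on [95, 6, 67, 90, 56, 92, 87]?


Algorithm: insertion sort
Input: [95, 6, 67, 90, 56, 92, 87]
Sorted: [6, 56, 67, 87, 90, 92, 95]

15


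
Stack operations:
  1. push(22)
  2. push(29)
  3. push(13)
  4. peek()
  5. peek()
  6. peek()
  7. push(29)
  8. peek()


push(22) -> [22]
push(29) -> [22, 29]
push(13) -> [22, 29, 13]
peek()->13
peek()->13
peek()->13
push(29) -> [22, 29, 13, 29]
peek()->29

Final stack: [22, 29, 13, 29]


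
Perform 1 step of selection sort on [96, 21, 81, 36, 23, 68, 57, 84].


Initial: [96, 21, 81, 36, 23, 68, 57, 84]
Step 1: min=21 at 1
  Swap: [21, 96, 81, 36, 23, 68, 57, 84]

After 1 step: [21, 96, 81, 36, 23, 68, 57, 84]


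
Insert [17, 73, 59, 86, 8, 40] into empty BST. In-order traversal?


Insert 17: root
Insert 73: R from 17
Insert 59: R from 17 -> L from 73
Insert 86: R from 17 -> R from 73
Insert 8: L from 17
Insert 40: R from 17 -> L from 73 -> L from 59

In-order: [8, 17, 40, 59, 73, 86]


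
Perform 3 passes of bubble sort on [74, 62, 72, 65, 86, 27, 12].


Initial: [74, 62, 72, 65, 86, 27, 12]
Pass 1: [62, 72, 65, 74, 27, 12, 86] (5 swaps)
Pass 2: [62, 65, 72, 27, 12, 74, 86] (3 swaps)
Pass 3: [62, 65, 27, 12, 72, 74, 86] (2 swaps)

After 3 passes: [62, 65, 27, 12, 72, 74, 86]


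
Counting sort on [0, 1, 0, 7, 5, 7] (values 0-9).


Input: [0, 1, 0, 7, 5, 7]
Counts: [2, 1, 0, 0, 0, 1, 0, 2, 0, 0]

Sorted: [0, 0, 1, 5, 7, 7]


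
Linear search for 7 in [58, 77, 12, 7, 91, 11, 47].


i=0: 58!=7
i=1: 77!=7
i=2: 12!=7
i=3: 7==7 found!

Found at 3, 4 comps


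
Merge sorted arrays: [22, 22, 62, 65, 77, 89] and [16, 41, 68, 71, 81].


Take 16 from B
Take 22 from A
Take 22 from A
Take 41 from B
Take 62 from A
Take 65 from A
Take 68 from B
Take 71 from B
Take 77 from A
Take 81 from B

Merged: [16, 22, 22, 41, 62, 65, 68, 71, 77, 81, 89]


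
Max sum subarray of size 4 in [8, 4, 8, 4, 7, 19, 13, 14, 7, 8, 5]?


[0:4]: 24
[1:5]: 23
[2:6]: 38
[3:7]: 43
[4:8]: 53
[5:9]: 53
[6:10]: 42
[7:11]: 34

Max: 53 at [4:8]


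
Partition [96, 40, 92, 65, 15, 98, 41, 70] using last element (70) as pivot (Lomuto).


Pivot: 70
  40 <= 70: swap -> [40, 96, 92, 65, 15, 98, 41, 70]
  65 <= 70: swap -> [40, 65, 92, 96, 15, 98, 41, 70]
  15 <= 70: swap -> [40, 65, 15, 96, 92, 98, 41, 70]
  41 <= 70: swap -> [40, 65, 15, 41, 92, 98, 96, 70]
Place pivot at 4: [40, 65, 15, 41, 70, 98, 96, 92]

Partitioned: [40, 65, 15, 41, 70, 98, 96, 92]


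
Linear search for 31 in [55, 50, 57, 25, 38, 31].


i=0: 55!=31
i=1: 50!=31
i=2: 57!=31
i=3: 25!=31
i=4: 38!=31
i=5: 31==31 found!

Found at 5, 6 comps


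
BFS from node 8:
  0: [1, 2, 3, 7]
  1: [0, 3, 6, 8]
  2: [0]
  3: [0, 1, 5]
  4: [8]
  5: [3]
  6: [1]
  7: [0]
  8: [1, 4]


Visit 8, enqueue [1, 4]
Visit 1, enqueue [0, 3, 6]
Visit 4, enqueue []
Visit 0, enqueue [2, 7]
Visit 3, enqueue [5]
Visit 6, enqueue []
Visit 2, enqueue []
Visit 7, enqueue []
Visit 5, enqueue []

BFS order: [8, 1, 4, 0, 3, 6, 2, 7, 5]


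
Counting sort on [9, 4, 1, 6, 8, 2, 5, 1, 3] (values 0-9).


Input: [9, 4, 1, 6, 8, 2, 5, 1, 3]
Counts: [0, 2, 1, 1, 1, 1, 1, 0, 1, 1]

Sorted: [1, 1, 2, 3, 4, 5, 6, 8, 9]


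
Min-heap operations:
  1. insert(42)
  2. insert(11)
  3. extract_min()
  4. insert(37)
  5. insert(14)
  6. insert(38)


insert(42) -> [42]
insert(11) -> [11, 42]
extract_min()->11, [42]
insert(37) -> [37, 42]
insert(14) -> [14, 42, 37]
insert(38) -> [14, 38, 37, 42]

Final heap: [14, 38, 37, 42]


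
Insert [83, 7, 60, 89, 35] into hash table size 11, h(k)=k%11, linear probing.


Insert 83: h=6 -> slot 6
Insert 7: h=7 -> slot 7
Insert 60: h=5 -> slot 5
Insert 89: h=1 -> slot 1
Insert 35: h=2 -> slot 2

Table: [None, 89, 35, None, None, 60, 83, 7, None, None, None]


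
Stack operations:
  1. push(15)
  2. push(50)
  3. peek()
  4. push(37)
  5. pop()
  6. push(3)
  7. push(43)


push(15) -> [15]
push(50) -> [15, 50]
peek()->50
push(37) -> [15, 50, 37]
pop()->37, [15, 50]
push(3) -> [15, 50, 3]
push(43) -> [15, 50, 3, 43]

Final stack: [15, 50, 3, 43]


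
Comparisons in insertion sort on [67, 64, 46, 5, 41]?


Algorithm: insertion sort
Input: [67, 64, 46, 5, 41]
Sorted: [5, 41, 46, 64, 67]

10


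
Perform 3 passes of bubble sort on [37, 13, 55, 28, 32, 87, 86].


Initial: [37, 13, 55, 28, 32, 87, 86]
Pass 1: [13, 37, 28, 32, 55, 86, 87] (4 swaps)
Pass 2: [13, 28, 32, 37, 55, 86, 87] (2 swaps)
Pass 3: [13, 28, 32, 37, 55, 86, 87] (0 swaps)

After 3 passes: [13, 28, 32, 37, 55, 86, 87]


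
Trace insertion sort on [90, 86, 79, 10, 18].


Initial: [90, 86, 79, 10, 18]
Insert 86: [86, 90, 79, 10, 18]
Insert 79: [79, 86, 90, 10, 18]
Insert 10: [10, 79, 86, 90, 18]
Insert 18: [10, 18, 79, 86, 90]

Sorted: [10, 18, 79, 86, 90]


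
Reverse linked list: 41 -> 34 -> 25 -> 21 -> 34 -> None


Step 1: curr=41, set curr.next=prev(None) | reversed so far: 41
Step 2: curr=34, set curr.next=prev(41) | reversed so far: 34 -> 41
Step 3: curr=25, set curr.next=prev(34) | reversed so far: 25 -> 34 -> 41
Step 4: curr=21, set curr.next=prev(25) | reversed so far: 21 -> 25 -> 34 -> 41
Step 5: curr=34, set curr.next=prev(21) | reversed so far: 34 -> 21 -> 25 -> 34 -> 41

34 -> 21 -> 25 -> 34 -> 41 -> None


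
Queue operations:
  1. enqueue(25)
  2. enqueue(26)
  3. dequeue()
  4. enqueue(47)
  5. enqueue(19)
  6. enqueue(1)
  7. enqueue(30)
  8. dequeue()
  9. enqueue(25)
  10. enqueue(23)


enqueue(25) -> [25]
enqueue(26) -> [25, 26]
dequeue()->25, [26]
enqueue(47) -> [26, 47]
enqueue(19) -> [26, 47, 19]
enqueue(1) -> [26, 47, 19, 1]
enqueue(30) -> [26, 47, 19, 1, 30]
dequeue()->26, [47, 19, 1, 30]
enqueue(25) -> [47, 19, 1, 30, 25]
enqueue(23) -> [47, 19, 1, 30, 25, 23]

Final queue: [47, 19, 1, 30, 25, 23]


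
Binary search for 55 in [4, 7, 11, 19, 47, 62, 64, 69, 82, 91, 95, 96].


Step 1: lo=0, hi=11, mid=5, val=62
Step 2: lo=0, hi=4, mid=2, val=11
Step 3: lo=3, hi=4, mid=3, val=19
Step 4: lo=4, hi=4, mid=4, val=47

Not found


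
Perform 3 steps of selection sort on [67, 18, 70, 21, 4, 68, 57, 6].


Initial: [67, 18, 70, 21, 4, 68, 57, 6]
Step 1: min=4 at 4
  Swap: [4, 18, 70, 21, 67, 68, 57, 6]
Step 2: min=6 at 7
  Swap: [4, 6, 70, 21, 67, 68, 57, 18]
Step 3: min=18 at 7
  Swap: [4, 6, 18, 21, 67, 68, 57, 70]

After 3 steps: [4, 6, 18, 21, 67, 68, 57, 70]


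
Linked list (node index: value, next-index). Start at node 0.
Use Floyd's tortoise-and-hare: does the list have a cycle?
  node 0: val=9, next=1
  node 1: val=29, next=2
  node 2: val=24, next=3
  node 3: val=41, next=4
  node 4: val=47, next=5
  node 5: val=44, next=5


Floyd's tortoise (slow, +1) and hare (fast, +2):
  init: slow=0, fast=0
  step 1: slow=1, fast=2
  step 2: slow=2, fast=4
  step 3: slow=3, fast=5
  step 4: slow=4, fast=5
  step 5: slow=5, fast=5
  slow == fast at node 5: cycle detected

Cycle: yes


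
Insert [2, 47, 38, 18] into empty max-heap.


Insert 2: [2]
Insert 47: [47, 2]
Insert 38: [47, 2, 38]
Insert 18: [47, 18, 38, 2]

Final heap: [47, 18, 38, 2]


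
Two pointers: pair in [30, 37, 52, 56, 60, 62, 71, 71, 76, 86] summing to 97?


lo=0(30)+hi=9(86)=116
lo=0(30)+hi=8(76)=106
lo=0(30)+hi=7(71)=101
lo=0(30)+hi=6(71)=101
lo=0(30)+hi=5(62)=92
lo=1(37)+hi=5(62)=99
lo=1(37)+hi=4(60)=97

Yes: 37+60=97


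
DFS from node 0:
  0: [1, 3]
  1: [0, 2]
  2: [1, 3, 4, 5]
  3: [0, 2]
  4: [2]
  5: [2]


Visit 0, push [3, 1]
Visit 1, push [2]
Visit 2, push [5, 4, 3]
Visit 3, push []
Visit 4, push []
Visit 5, push []

DFS order: [0, 1, 2, 3, 4, 5]


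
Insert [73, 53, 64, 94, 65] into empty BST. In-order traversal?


Insert 73: root
Insert 53: L from 73
Insert 64: L from 73 -> R from 53
Insert 94: R from 73
Insert 65: L from 73 -> R from 53 -> R from 64

In-order: [53, 64, 65, 73, 94]


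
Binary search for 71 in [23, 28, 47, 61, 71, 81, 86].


Step 1: lo=0, hi=6, mid=3, val=61
Step 2: lo=4, hi=6, mid=5, val=81
Step 3: lo=4, hi=4, mid=4, val=71

Found at index 4


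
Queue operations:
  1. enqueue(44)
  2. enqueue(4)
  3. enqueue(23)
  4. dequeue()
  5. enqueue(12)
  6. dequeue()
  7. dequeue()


enqueue(44) -> [44]
enqueue(4) -> [44, 4]
enqueue(23) -> [44, 4, 23]
dequeue()->44, [4, 23]
enqueue(12) -> [4, 23, 12]
dequeue()->4, [23, 12]
dequeue()->23, [12]

Final queue: [12]


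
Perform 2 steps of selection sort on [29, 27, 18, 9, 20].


Initial: [29, 27, 18, 9, 20]
Step 1: min=9 at 3
  Swap: [9, 27, 18, 29, 20]
Step 2: min=18 at 2
  Swap: [9, 18, 27, 29, 20]

After 2 steps: [9, 18, 27, 29, 20]


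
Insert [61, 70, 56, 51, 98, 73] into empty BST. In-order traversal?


Insert 61: root
Insert 70: R from 61
Insert 56: L from 61
Insert 51: L from 61 -> L from 56
Insert 98: R from 61 -> R from 70
Insert 73: R from 61 -> R from 70 -> L from 98

In-order: [51, 56, 61, 70, 73, 98]


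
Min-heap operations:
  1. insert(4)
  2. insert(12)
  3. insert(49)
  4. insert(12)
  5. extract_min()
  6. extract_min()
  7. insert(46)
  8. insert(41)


insert(4) -> [4]
insert(12) -> [4, 12]
insert(49) -> [4, 12, 49]
insert(12) -> [4, 12, 49, 12]
extract_min()->4, [12, 12, 49]
extract_min()->12, [12, 49]
insert(46) -> [12, 49, 46]
insert(41) -> [12, 41, 46, 49]

Final heap: [12, 41, 46, 49]


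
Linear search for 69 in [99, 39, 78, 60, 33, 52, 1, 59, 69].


i=0: 99!=69
i=1: 39!=69
i=2: 78!=69
i=3: 60!=69
i=4: 33!=69
i=5: 52!=69
i=6: 1!=69
i=7: 59!=69
i=8: 69==69 found!

Found at 8, 9 comps


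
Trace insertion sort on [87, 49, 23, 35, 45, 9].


Initial: [87, 49, 23, 35, 45, 9]
Insert 49: [49, 87, 23, 35, 45, 9]
Insert 23: [23, 49, 87, 35, 45, 9]
Insert 35: [23, 35, 49, 87, 45, 9]
Insert 45: [23, 35, 45, 49, 87, 9]
Insert 9: [9, 23, 35, 45, 49, 87]

Sorted: [9, 23, 35, 45, 49, 87]


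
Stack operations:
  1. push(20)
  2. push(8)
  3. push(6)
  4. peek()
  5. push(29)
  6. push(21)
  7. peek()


push(20) -> [20]
push(8) -> [20, 8]
push(6) -> [20, 8, 6]
peek()->6
push(29) -> [20, 8, 6, 29]
push(21) -> [20, 8, 6, 29, 21]
peek()->21

Final stack: [20, 8, 6, 29, 21]


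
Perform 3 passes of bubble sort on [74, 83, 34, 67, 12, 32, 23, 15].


Initial: [74, 83, 34, 67, 12, 32, 23, 15]
Pass 1: [74, 34, 67, 12, 32, 23, 15, 83] (6 swaps)
Pass 2: [34, 67, 12, 32, 23, 15, 74, 83] (6 swaps)
Pass 3: [34, 12, 32, 23, 15, 67, 74, 83] (4 swaps)

After 3 passes: [34, 12, 32, 23, 15, 67, 74, 83]


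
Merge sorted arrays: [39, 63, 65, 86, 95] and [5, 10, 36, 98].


Take 5 from B
Take 10 from B
Take 36 from B
Take 39 from A
Take 63 from A
Take 65 from A
Take 86 from A
Take 95 from A

Merged: [5, 10, 36, 39, 63, 65, 86, 95, 98]


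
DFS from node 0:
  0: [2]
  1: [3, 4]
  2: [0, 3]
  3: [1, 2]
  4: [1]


Visit 0, push [2]
Visit 2, push [3]
Visit 3, push [1]
Visit 1, push [4]
Visit 4, push []

DFS order: [0, 2, 3, 1, 4]


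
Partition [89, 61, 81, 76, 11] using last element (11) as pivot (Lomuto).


Pivot: 11
Place pivot at 0: [11, 61, 81, 76, 89]

Partitioned: [11, 61, 81, 76, 89]


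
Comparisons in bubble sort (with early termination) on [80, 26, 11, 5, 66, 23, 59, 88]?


Algorithm: bubble sort (with early termination)
Input: [80, 26, 11, 5, 66, 23, 59, 88]
Sorted: [5, 11, 23, 26, 59, 66, 80, 88]

22


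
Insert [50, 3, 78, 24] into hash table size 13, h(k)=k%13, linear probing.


Insert 50: h=11 -> slot 11
Insert 3: h=3 -> slot 3
Insert 78: h=0 -> slot 0
Insert 24: h=11, 1 probes -> slot 12

Table: [78, None, None, 3, None, None, None, None, None, None, None, 50, 24]


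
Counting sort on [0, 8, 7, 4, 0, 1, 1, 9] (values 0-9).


Input: [0, 8, 7, 4, 0, 1, 1, 9]
Counts: [2, 2, 0, 0, 1, 0, 0, 1, 1, 1]

Sorted: [0, 0, 1, 1, 4, 7, 8, 9]


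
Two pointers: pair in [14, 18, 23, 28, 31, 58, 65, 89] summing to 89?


lo=0(14)+hi=7(89)=103
lo=0(14)+hi=6(65)=79
lo=1(18)+hi=6(65)=83
lo=2(23)+hi=6(65)=88
lo=3(28)+hi=6(65)=93
lo=3(28)+hi=5(58)=86
lo=4(31)+hi=5(58)=89

Yes: 31+58=89


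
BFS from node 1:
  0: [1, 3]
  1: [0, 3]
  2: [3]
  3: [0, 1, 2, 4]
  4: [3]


Visit 1, enqueue [0, 3]
Visit 0, enqueue []
Visit 3, enqueue [2, 4]
Visit 2, enqueue []
Visit 4, enqueue []

BFS order: [1, 0, 3, 2, 4]


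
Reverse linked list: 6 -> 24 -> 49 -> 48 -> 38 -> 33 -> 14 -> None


Step 1: curr=6, set curr.next=prev(None) | reversed so far: 6
Step 2: curr=24, set curr.next=prev(6) | reversed so far: 24 -> 6
Step 3: curr=49, set curr.next=prev(24) | reversed so far: 49 -> 24 -> 6
Step 4: curr=48, set curr.next=prev(49) | reversed so far: 48 -> 49 -> 24 -> 6
Step 5: curr=38, set curr.next=prev(48) | reversed so far: 38 -> 48 -> 49 -> 24 -> 6
Step 6: curr=33, set curr.next=prev(38) | reversed so far: 33 -> 38 -> 48 -> 49 -> 24 -> 6
Step 7: curr=14, set curr.next=prev(33) | reversed so far: 14 -> 33 -> 38 -> 48 -> 49 -> 24 -> 6

14 -> 33 -> 38 -> 48 -> 49 -> 24 -> 6 -> None


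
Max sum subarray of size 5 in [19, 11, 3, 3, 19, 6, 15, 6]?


[0:5]: 55
[1:6]: 42
[2:7]: 46
[3:8]: 49

Max: 55 at [0:5]


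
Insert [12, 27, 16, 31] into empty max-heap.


Insert 12: [12]
Insert 27: [27, 12]
Insert 16: [27, 12, 16]
Insert 31: [31, 27, 16, 12]

Final heap: [31, 27, 16, 12]


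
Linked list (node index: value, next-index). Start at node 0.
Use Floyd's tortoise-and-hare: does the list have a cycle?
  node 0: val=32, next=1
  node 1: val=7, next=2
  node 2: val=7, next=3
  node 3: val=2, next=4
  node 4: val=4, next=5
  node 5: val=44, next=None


Floyd's tortoise (slow, +1) and hare (fast, +2):
  init: slow=0, fast=0
  step 1: slow=1, fast=2
  step 2: slow=2, fast=4
  step 3: fast 4->5->None, no cycle

Cycle: no


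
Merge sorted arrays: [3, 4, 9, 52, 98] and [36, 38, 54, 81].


Take 3 from A
Take 4 from A
Take 9 from A
Take 36 from B
Take 38 from B
Take 52 from A
Take 54 from B
Take 81 from B

Merged: [3, 4, 9, 36, 38, 52, 54, 81, 98]


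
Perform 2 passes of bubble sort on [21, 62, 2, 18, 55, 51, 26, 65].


Initial: [21, 62, 2, 18, 55, 51, 26, 65]
Pass 1: [21, 2, 18, 55, 51, 26, 62, 65] (5 swaps)
Pass 2: [2, 18, 21, 51, 26, 55, 62, 65] (4 swaps)

After 2 passes: [2, 18, 21, 51, 26, 55, 62, 65]


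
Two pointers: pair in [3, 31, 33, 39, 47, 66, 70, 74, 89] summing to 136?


lo=0(3)+hi=8(89)=92
lo=1(31)+hi=8(89)=120
lo=2(33)+hi=8(89)=122
lo=3(39)+hi=8(89)=128
lo=4(47)+hi=8(89)=136

Yes: 47+89=136


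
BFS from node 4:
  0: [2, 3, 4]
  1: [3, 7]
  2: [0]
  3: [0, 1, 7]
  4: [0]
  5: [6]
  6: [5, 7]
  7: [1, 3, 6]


Visit 4, enqueue [0]
Visit 0, enqueue [2, 3]
Visit 2, enqueue []
Visit 3, enqueue [1, 7]
Visit 1, enqueue []
Visit 7, enqueue [6]
Visit 6, enqueue [5]
Visit 5, enqueue []

BFS order: [4, 0, 2, 3, 1, 7, 6, 5]


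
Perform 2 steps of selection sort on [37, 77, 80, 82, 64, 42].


Initial: [37, 77, 80, 82, 64, 42]
Step 1: min=37 at 0
  Swap: [37, 77, 80, 82, 64, 42]
Step 2: min=42 at 5
  Swap: [37, 42, 80, 82, 64, 77]

After 2 steps: [37, 42, 80, 82, 64, 77]


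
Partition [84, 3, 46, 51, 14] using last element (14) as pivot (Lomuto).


Pivot: 14
  3 <= 14: swap -> [3, 84, 46, 51, 14]
Place pivot at 1: [3, 14, 46, 51, 84]

Partitioned: [3, 14, 46, 51, 84]


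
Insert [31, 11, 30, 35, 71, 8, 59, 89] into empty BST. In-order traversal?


Insert 31: root
Insert 11: L from 31
Insert 30: L from 31 -> R from 11
Insert 35: R from 31
Insert 71: R from 31 -> R from 35
Insert 8: L from 31 -> L from 11
Insert 59: R from 31 -> R from 35 -> L from 71
Insert 89: R from 31 -> R from 35 -> R from 71

In-order: [8, 11, 30, 31, 35, 59, 71, 89]


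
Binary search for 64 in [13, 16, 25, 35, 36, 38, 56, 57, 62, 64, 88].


Step 1: lo=0, hi=10, mid=5, val=38
Step 2: lo=6, hi=10, mid=8, val=62
Step 3: lo=9, hi=10, mid=9, val=64

Found at index 9


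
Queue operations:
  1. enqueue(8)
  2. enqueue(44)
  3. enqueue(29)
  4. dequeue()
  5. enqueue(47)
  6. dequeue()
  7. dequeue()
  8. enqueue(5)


enqueue(8) -> [8]
enqueue(44) -> [8, 44]
enqueue(29) -> [8, 44, 29]
dequeue()->8, [44, 29]
enqueue(47) -> [44, 29, 47]
dequeue()->44, [29, 47]
dequeue()->29, [47]
enqueue(5) -> [47, 5]

Final queue: [47, 5]


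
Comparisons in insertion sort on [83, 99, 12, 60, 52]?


Algorithm: insertion sort
Input: [83, 99, 12, 60, 52]
Sorted: [12, 52, 60, 83, 99]

10


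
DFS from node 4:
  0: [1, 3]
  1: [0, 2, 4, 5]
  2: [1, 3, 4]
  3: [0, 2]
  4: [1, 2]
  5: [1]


Visit 4, push [2, 1]
Visit 1, push [5, 2, 0]
Visit 0, push [3]
Visit 3, push [2]
Visit 2, push []
Visit 5, push []

DFS order: [4, 1, 0, 3, 2, 5]


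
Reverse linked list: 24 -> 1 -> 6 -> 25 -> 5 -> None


Step 1: curr=24, set curr.next=prev(None) | reversed so far: 24
Step 2: curr=1, set curr.next=prev(24) | reversed so far: 1 -> 24
Step 3: curr=6, set curr.next=prev(1) | reversed so far: 6 -> 1 -> 24
Step 4: curr=25, set curr.next=prev(6) | reversed so far: 25 -> 6 -> 1 -> 24
Step 5: curr=5, set curr.next=prev(25) | reversed so far: 5 -> 25 -> 6 -> 1 -> 24

5 -> 25 -> 6 -> 1 -> 24 -> None


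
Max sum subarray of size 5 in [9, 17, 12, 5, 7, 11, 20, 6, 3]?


[0:5]: 50
[1:6]: 52
[2:7]: 55
[3:8]: 49
[4:9]: 47

Max: 55 at [2:7]


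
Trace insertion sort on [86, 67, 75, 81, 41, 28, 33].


Initial: [86, 67, 75, 81, 41, 28, 33]
Insert 67: [67, 86, 75, 81, 41, 28, 33]
Insert 75: [67, 75, 86, 81, 41, 28, 33]
Insert 81: [67, 75, 81, 86, 41, 28, 33]
Insert 41: [41, 67, 75, 81, 86, 28, 33]
Insert 28: [28, 41, 67, 75, 81, 86, 33]
Insert 33: [28, 33, 41, 67, 75, 81, 86]

Sorted: [28, 33, 41, 67, 75, 81, 86]


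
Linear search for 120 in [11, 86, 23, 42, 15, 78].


i=0: 11!=120
i=1: 86!=120
i=2: 23!=120
i=3: 42!=120
i=4: 15!=120
i=5: 78!=120

Not found, 6 comps


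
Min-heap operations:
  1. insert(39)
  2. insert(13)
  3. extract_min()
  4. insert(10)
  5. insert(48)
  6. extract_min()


insert(39) -> [39]
insert(13) -> [13, 39]
extract_min()->13, [39]
insert(10) -> [10, 39]
insert(48) -> [10, 39, 48]
extract_min()->10, [39, 48]

Final heap: [39, 48]


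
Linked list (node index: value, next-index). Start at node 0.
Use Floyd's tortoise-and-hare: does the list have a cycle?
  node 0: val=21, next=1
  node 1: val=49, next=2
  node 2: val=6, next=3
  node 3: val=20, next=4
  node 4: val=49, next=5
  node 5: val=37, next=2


Floyd's tortoise (slow, +1) and hare (fast, +2):
  init: slow=0, fast=0
  step 1: slow=1, fast=2
  step 2: slow=2, fast=4
  step 3: slow=3, fast=2
  step 4: slow=4, fast=4
  slow == fast at node 4: cycle detected

Cycle: yes


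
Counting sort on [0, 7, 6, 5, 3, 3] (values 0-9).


Input: [0, 7, 6, 5, 3, 3]
Counts: [1, 0, 0, 2, 0, 1, 1, 1, 0, 0]

Sorted: [0, 3, 3, 5, 6, 7]


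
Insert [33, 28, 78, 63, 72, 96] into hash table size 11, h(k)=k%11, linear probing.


Insert 33: h=0 -> slot 0
Insert 28: h=6 -> slot 6
Insert 78: h=1 -> slot 1
Insert 63: h=8 -> slot 8
Insert 72: h=6, 1 probes -> slot 7
Insert 96: h=8, 1 probes -> slot 9

Table: [33, 78, None, None, None, None, 28, 72, 63, 96, None]


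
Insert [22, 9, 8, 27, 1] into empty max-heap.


Insert 22: [22]
Insert 9: [22, 9]
Insert 8: [22, 9, 8]
Insert 27: [27, 22, 8, 9]
Insert 1: [27, 22, 8, 9, 1]

Final heap: [27, 22, 8, 9, 1]


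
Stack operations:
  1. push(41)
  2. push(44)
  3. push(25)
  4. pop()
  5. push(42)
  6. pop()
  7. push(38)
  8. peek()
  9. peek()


push(41) -> [41]
push(44) -> [41, 44]
push(25) -> [41, 44, 25]
pop()->25, [41, 44]
push(42) -> [41, 44, 42]
pop()->42, [41, 44]
push(38) -> [41, 44, 38]
peek()->38
peek()->38

Final stack: [41, 44, 38]


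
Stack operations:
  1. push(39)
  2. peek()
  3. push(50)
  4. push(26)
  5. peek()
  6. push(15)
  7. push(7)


push(39) -> [39]
peek()->39
push(50) -> [39, 50]
push(26) -> [39, 50, 26]
peek()->26
push(15) -> [39, 50, 26, 15]
push(7) -> [39, 50, 26, 15, 7]

Final stack: [39, 50, 26, 15, 7]


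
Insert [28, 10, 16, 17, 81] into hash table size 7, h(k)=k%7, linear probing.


Insert 28: h=0 -> slot 0
Insert 10: h=3 -> slot 3
Insert 16: h=2 -> slot 2
Insert 17: h=3, 1 probes -> slot 4
Insert 81: h=4, 1 probes -> slot 5

Table: [28, None, 16, 10, 17, 81, None]


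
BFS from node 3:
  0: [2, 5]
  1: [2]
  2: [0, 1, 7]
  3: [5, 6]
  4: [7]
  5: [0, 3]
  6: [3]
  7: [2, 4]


Visit 3, enqueue [5, 6]
Visit 5, enqueue [0]
Visit 6, enqueue []
Visit 0, enqueue [2]
Visit 2, enqueue [1, 7]
Visit 1, enqueue []
Visit 7, enqueue [4]
Visit 4, enqueue []

BFS order: [3, 5, 6, 0, 2, 1, 7, 4]


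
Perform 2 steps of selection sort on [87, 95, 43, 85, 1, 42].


Initial: [87, 95, 43, 85, 1, 42]
Step 1: min=1 at 4
  Swap: [1, 95, 43, 85, 87, 42]
Step 2: min=42 at 5
  Swap: [1, 42, 43, 85, 87, 95]

After 2 steps: [1, 42, 43, 85, 87, 95]


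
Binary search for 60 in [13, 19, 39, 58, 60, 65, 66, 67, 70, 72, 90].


Step 1: lo=0, hi=10, mid=5, val=65
Step 2: lo=0, hi=4, mid=2, val=39
Step 3: lo=3, hi=4, mid=3, val=58
Step 4: lo=4, hi=4, mid=4, val=60

Found at index 4


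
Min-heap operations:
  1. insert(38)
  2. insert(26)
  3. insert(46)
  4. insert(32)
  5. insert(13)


insert(38) -> [38]
insert(26) -> [26, 38]
insert(46) -> [26, 38, 46]
insert(32) -> [26, 32, 46, 38]
insert(13) -> [13, 26, 46, 38, 32]

Final heap: [13, 26, 46, 38, 32]


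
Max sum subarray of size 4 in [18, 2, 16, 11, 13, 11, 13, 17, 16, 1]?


[0:4]: 47
[1:5]: 42
[2:6]: 51
[3:7]: 48
[4:8]: 54
[5:9]: 57
[6:10]: 47

Max: 57 at [5:9]


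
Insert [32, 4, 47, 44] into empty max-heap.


Insert 32: [32]
Insert 4: [32, 4]
Insert 47: [47, 4, 32]
Insert 44: [47, 44, 32, 4]

Final heap: [47, 44, 32, 4]


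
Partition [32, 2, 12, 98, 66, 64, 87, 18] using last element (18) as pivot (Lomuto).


Pivot: 18
  2 <= 18: swap -> [2, 32, 12, 98, 66, 64, 87, 18]
  12 <= 18: swap -> [2, 12, 32, 98, 66, 64, 87, 18]
Place pivot at 2: [2, 12, 18, 98, 66, 64, 87, 32]

Partitioned: [2, 12, 18, 98, 66, 64, 87, 32]


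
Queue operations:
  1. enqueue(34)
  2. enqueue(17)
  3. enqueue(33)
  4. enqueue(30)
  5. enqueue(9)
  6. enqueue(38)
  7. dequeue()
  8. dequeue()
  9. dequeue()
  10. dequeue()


enqueue(34) -> [34]
enqueue(17) -> [34, 17]
enqueue(33) -> [34, 17, 33]
enqueue(30) -> [34, 17, 33, 30]
enqueue(9) -> [34, 17, 33, 30, 9]
enqueue(38) -> [34, 17, 33, 30, 9, 38]
dequeue()->34, [17, 33, 30, 9, 38]
dequeue()->17, [33, 30, 9, 38]
dequeue()->33, [30, 9, 38]
dequeue()->30, [9, 38]

Final queue: [9, 38]


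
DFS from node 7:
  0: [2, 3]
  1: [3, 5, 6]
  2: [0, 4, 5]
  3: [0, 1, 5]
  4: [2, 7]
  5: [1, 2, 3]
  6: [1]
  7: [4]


Visit 7, push [4]
Visit 4, push [2]
Visit 2, push [5, 0]
Visit 0, push [3]
Visit 3, push [5, 1]
Visit 1, push [6, 5]
Visit 5, push []
Visit 6, push []

DFS order: [7, 4, 2, 0, 3, 1, 5, 6]


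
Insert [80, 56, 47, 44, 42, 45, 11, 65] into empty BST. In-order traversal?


Insert 80: root
Insert 56: L from 80
Insert 47: L from 80 -> L from 56
Insert 44: L from 80 -> L from 56 -> L from 47
Insert 42: L from 80 -> L from 56 -> L from 47 -> L from 44
Insert 45: L from 80 -> L from 56 -> L from 47 -> R from 44
Insert 11: L from 80 -> L from 56 -> L from 47 -> L from 44 -> L from 42
Insert 65: L from 80 -> R from 56

In-order: [11, 42, 44, 45, 47, 56, 65, 80]


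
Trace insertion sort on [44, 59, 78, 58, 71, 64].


Initial: [44, 59, 78, 58, 71, 64]
Insert 59: [44, 59, 78, 58, 71, 64]
Insert 78: [44, 59, 78, 58, 71, 64]
Insert 58: [44, 58, 59, 78, 71, 64]
Insert 71: [44, 58, 59, 71, 78, 64]
Insert 64: [44, 58, 59, 64, 71, 78]

Sorted: [44, 58, 59, 64, 71, 78]


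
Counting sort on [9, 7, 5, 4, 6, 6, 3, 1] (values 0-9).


Input: [9, 7, 5, 4, 6, 6, 3, 1]
Counts: [0, 1, 0, 1, 1, 1, 2, 1, 0, 1]

Sorted: [1, 3, 4, 5, 6, 6, 7, 9]


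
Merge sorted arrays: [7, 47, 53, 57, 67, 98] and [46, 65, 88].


Take 7 from A
Take 46 from B
Take 47 from A
Take 53 from A
Take 57 from A
Take 65 from B
Take 67 from A
Take 88 from B

Merged: [7, 46, 47, 53, 57, 65, 67, 88, 98]


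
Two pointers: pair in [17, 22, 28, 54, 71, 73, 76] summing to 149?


lo=0(17)+hi=6(76)=93
lo=1(22)+hi=6(76)=98
lo=2(28)+hi=6(76)=104
lo=3(54)+hi=6(76)=130
lo=4(71)+hi=6(76)=147
lo=5(73)+hi=6(76)=149

Yes: 73+76=149


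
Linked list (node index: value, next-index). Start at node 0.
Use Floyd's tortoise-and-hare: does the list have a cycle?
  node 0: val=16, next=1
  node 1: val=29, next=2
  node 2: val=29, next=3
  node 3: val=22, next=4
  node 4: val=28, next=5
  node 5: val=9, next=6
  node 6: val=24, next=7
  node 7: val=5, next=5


Floyd's tortoise (slow, +1) and hare (fast, +2):
  init: slow=0, fast=0
  step 1: slow=1, fast=2
  step 2: slow=2, fast=4
  step 3: slow=3, fast=6
  step 4: slow=4, fast=5
  step 5: slow=5, fast=7
  step 6: slow=6, fast=6
  slow == fast at node 6: cycle detected

Cycle: yes


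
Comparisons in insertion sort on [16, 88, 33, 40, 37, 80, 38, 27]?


Algorithm: insertion sort
Input: [16, 88, 33, 40, 37, 80, 38, 27]
Sorted: [16, 27, 33, 37, 38, 40, 80, 88]

21


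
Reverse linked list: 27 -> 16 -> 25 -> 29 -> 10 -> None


Step 1: curr=27, set curr.next=prev(None) | reversed so far: 27
Step 2: curr=16, set curr.next=prev(27) | reversed so far: 16 -> 27
Step 3: curr=25, set curr.next=prev(16) | reversed so far: 25 -> 16 -> 27
Step 4: curr=29, set curr.next=prev(25) | reversed so far: 29 -> 25 -> 16 -> 27
Step 5: curr=10, set curr.next=prev(29) | reversed so far: 10 -> 29 -> 25 -> 16 -> 27

10 -> 29 -> 25 -> 16 -> 27 -> None


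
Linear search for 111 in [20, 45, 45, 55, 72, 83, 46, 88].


i=0: 20!=111
i=1: 45!=111
i=2: 45!=111
i=3: 55!=111
i=4: 72!=111
i=5: 83!=111
i=6: 46!=111
i=7: 88!=111

Not found, 8 comps


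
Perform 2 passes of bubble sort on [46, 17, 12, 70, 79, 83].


Initial: [46, 17, 12, 70, 79, 83]
Pass 1: [17, 12, 46, 70, 79, 83] (2 swaps)
Pass 2: [12, 17, 46, 70, 79, 83] (1 swaps)

After 2 passes: [12, 17, 46, 70, 79, 83]


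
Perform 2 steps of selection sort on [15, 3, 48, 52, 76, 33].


Initial: [15, 3, 48, 52, 76, 33]
Step 1: min=3 at 1
  Swap: [3, 15, 48, 52, 76, 33]
Step 2: min=15 at 1
  Swap: [3, 15, 48, 52, 76, 33]

After 2 steps: [3, 15, 48, 52, 76, 33]


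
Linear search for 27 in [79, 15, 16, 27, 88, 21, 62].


i=0: 79!=27
i=1: 15!=27
i=2: 16!=27
i=3: 27==27 found!

Found at 3, 4 comps


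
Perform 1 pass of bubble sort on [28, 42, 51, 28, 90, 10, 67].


Initial: [28, 42, 51, 28, 90, 10, 67]
Pass 1: [28, 42, 28, 51, 10, 67, 90] (3 swaps)

After 1 pass: [28, 42, 28, 51, 10, 67, 90]


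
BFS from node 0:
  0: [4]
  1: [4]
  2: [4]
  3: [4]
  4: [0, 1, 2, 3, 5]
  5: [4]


Visit 0, enqueue [4]
Visit 4, enqueue [1, 2, 3, 5]
Visit 1, enqueue []
Visit 2, enqueue []
Visit 3, enqueue []
Visit 5, enqueue []

BFS order: [0, 4, 1, 2, 3, 5]


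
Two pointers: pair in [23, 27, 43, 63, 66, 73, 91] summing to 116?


lo=0(23)+hi=6(91)=114
lo=1(27)+hi=6(91)=118
lo=1(27)+hi=5(73)=100
lo=2(43)+hi=5(73)=116

Yes: 43+73=116


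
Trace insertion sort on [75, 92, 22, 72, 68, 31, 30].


Initial: [75, 92, 22, 72, 68, 31, 30]
Insert 92: [75, 92, 22, 72, 68, 31, 30]
Insert 22: [22, 75, 92, 72, 68, 31, 30]
Insert 72: [22, 72, 75, 92, 68, 31, 30]
Insert 68: [22, 68, 72, 75, 92, 31, 30]
Insert 31: [22, 31, 68, 72, 75, 92, 30]
Insert 30: [22, 30, 31, 68, 72, 75, 92]

Sorted: [22, 30, 31, 68, 72, 75, 92]


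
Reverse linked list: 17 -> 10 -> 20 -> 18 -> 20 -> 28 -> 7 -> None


Step 1: curr=17, set curr.next=prev(None) | reversed so far: 17
Step 2: curr=10, set curr.next=prev(17) | reversed so far: 10 -> 17
Step 3: curr=20, set curr.next=prev(10) | reversed so far: 20 -> 10 -> 17
Step 4: curr=18, set curr.next=prev(20) | reversed so far: 18 -> 20 -> 10 -> 17
Step 5: curr=20, set curr.next=prev(18) | reversed so far: 20 -> 18 -> 20 -> 10 -> 17
Step 6: curr=28, set curr.next=prev(20) | reversed so far: 28 -> 20 -> 18 -> 20 -> 10 -> 17
Step 7: curr=7, set curr.next=prev(28) | reversed so far: 7 -> 28 -> 20 -> 18 -> 20 -> 10 -> 17

7 -> 28 -> 20 -> 18 -> 20 -> 10 -> 17 -> None


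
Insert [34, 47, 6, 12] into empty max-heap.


Insert 34: [34]
Insert 47: [47, 34]
Insert 6: [47, 34, 6]
Insert 12: [47, 34, 6, 12]

Final heap: [47, 34, 6, 12]


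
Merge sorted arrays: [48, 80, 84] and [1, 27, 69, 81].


Take 1 from B
Take 27 from B
Take 48 from A
Take 69 from B
Take 80 from A
Take 81 from B

Merged: [1, 27, 48, 69, 80, 81, 84]


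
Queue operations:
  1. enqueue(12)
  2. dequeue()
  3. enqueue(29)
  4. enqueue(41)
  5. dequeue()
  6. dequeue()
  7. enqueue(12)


enqueue(12) -> [12]
dequeue()->12, []
enqueue(29) -> [29]
enqueue(41) -> [29, 41]
dequeue()->29, [41]
dequeue()->41, []
enqueue(12) -> [12]

Final queue: [12]


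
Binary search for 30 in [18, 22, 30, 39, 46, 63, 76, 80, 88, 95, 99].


Step 1: lo=0, hi=10, mid=5, val=63
Step 2: lo=0, hi=4, mid=2, val=30

Found at index 2


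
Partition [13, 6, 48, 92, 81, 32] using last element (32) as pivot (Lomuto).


Pivot: 32
  13 <= 32: advance i (no swap)
  6 <= 32: advance i (no swap)
Place pivot at 2: [13, 6, 32, 92, 81, 48]

Partitioned: [13, 6, 32, 92, 81, 48]


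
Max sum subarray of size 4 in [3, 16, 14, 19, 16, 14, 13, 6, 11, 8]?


[0:4]: 52
[1:5]: 65
[2:6]: 63
[3:7]: 62
[4:8]: 49
[5:9]: 44
[6:10]: 38

Max: 65 at [1:5]


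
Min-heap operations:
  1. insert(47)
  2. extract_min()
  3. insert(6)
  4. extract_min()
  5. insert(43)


insert(47) -> [47]
extract_min()->47, []
insert(6) -> [6]
extract_min()->6, []
insert(43) -> [43]

Final heap: [43]


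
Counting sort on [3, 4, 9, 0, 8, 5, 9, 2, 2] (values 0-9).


Input: [3, 4, 9, 0, 8, 5, 9, 2, 2]
Counts: [1, 0, 2, 1, 1, 1, 0, 0, 1, 2]

Sorted: [0, 2, 2, 3, 4, 5, 8, 9, 9]


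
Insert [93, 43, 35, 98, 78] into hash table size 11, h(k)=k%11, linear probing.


Insert 93: h=5 -> slot 5
Insert 43: h=10 -> slot 10
Insert 35: h=2 -> slot 2
Insert 98: h=10, 1 probes -> slot 0
Insert 78: h=1 -> slot 1

Table: [98, 78, 35, None, None, 93, None, None, None, None, 43]


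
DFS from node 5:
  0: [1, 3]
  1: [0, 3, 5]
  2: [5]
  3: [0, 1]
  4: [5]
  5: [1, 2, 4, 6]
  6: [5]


Visit 5, push [6, 4, 2, 1]
Visit 1, push [3, 0]
Visit 0, push [3]
Visit 3, push []
Visit 2, push []
Visit 4, push []
Visit 6, push []

DFS order: [5, 1, 0, 3, 2, 4, 6]


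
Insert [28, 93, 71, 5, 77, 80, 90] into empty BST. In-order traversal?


Insert 28: root
Insert 93: R from 28
Insert 71: R from 28 -> L from 93
Insert 5: L from 28
Insert 77: R from 28 -> L from 93 -> R from 71
Insert 80: R from 28 -> L from 93 -> R from 71 -> R from 77
Insert 90: R from 28 -> L from 93 -> R from 71 -> R from 77 -> R from 80

In-order: [5, 28, 71, 77, 80, 90, 93]


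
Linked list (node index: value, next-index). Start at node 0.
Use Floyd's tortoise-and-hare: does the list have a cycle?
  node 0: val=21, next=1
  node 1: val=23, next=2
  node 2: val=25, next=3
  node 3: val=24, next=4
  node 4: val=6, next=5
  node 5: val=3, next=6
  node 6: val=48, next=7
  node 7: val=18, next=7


Floyd's tortoise (slow, +1) and hare (fast, +2):
  init: slow=0, fast=0
  step 1: slow=1, fast=2
  step 2: slow=2, fast=4
  step 3: slow=3, fast=6
  step 4: slow=4, fast=7
  step 5: slow=5, fast=7
  step 6: slow=6, fast=7
  step 7: slow=7, fast=7
  slow == fast at node 7: cycle detected

Cycle: yes


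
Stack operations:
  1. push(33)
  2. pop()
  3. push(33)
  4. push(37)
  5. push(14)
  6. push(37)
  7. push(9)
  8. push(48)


push(33) -> [33]
pop()->33, []
push(33) -> [33]
push(37) -> [33, 37]
push(14) -> [33, 37, 14]
push(37) -> [33, 37, 14, 37]
push(9) -> [33, 37, 14, 37, 9]
push(48) -> [33, 37, 14, 37, 9, 48]

Final stack: [33, 37, 14, 37, 9, 48]


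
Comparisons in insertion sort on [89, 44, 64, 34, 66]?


Algorithm: insertion sort
Input: [89, 44, 64, 34, 66]
Sorted: [34, 44, 64, 66, 89]

8


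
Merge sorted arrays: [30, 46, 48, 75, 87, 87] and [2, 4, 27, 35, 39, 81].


Take 2 from B
Take 4 from B
Take 27 from B
Take 30 from A
Take 35 from B
Take 39 from B
Take 46 from A
Take 48 from A
Take 75 from A
Take 81 from B

Merged: [2, 4, 27, 30, 35, 39, 46, 48, 75, 81, 87, 87]


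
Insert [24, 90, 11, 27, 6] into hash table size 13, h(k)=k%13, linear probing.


Insert 24: h=11 -> slot 11
Insert 90: h=12 -> slot 12
Insert 11: h=11, 2 probes -> slot 0
Insert 27: h=1 -> slot 1
Insert 6: h=6 -> slot 6

Table: [11, 27, None, None, None, None, 6, None, None, None, None, 24, 90]


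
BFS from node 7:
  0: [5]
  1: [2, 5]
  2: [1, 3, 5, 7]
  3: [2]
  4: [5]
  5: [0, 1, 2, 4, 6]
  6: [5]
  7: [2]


Visit 7, enqueue [2]
Visit 2, enqueue [1, 3, 5]
Visit 1, enqueue []
Visit 3, enqueue []
Visit 5, enqueue [0, 4, 6]
Visit 0, enqueue []
Visit 4, enqueue []
Visit 6, enqueue []

BFS order: [7, 2, 1, 3, 5, 0, 4, 6]


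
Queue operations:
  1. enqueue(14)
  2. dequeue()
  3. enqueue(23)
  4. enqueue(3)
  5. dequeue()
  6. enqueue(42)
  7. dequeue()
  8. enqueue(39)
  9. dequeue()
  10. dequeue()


enqueue(14) -> [14]
dequeue()->14, []
enqueue(23) -> [23]
enqueue(3) -> [23, 3]
dequeue()->23, [3]
enqueue(42) -> [3, 42]
dequeue()->3, [42]
enqueue(39) -> [42, 39]
dequeue()->42, [39]
dequeue()->39, []

Final queue: []


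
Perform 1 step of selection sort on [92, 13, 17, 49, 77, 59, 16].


Initial: [92, 13, 17, 49, 77, 59, 16]
Step 1: min=13 at 1
  Swap: [13, 92, 17, 49, 77, 59, 16]

After 1 step: [13, 92, 17, 49, 77, 59, 16]


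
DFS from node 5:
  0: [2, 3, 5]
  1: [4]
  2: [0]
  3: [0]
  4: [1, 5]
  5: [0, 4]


Visit 5, push [4, 0]
Visit 0, push [3, 2]
Visit 2, push []
Visit 3, push []
Visit 4, push [1]
Visit 1, push []

DFS order: [5, 0, 2, 3, 4, 1]
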